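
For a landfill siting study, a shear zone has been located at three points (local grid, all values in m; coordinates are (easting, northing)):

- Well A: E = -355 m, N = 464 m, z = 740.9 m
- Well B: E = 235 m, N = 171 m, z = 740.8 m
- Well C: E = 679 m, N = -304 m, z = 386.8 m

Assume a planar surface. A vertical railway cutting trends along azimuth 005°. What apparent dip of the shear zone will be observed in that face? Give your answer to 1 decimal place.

55.3°

Two edge vectors: Well A→Well B = (590, -293, -0.1), Well A→Well C = (1034, -768, -354.1).
Normal n = (Well A→Well B) × (Well A→Well C) = (103674.5, 208815.6, -150158).
So ∂z/∂E = −n_x/n_z = 0.69044 and ∂z/∂N = −n_y/n_z = 1.39064.
Unit vector along 005° is (sin 5°, cos 5°) = (0.0872, 0.9962).
Slope in that direction = a·(0.0872) + b·(0.9962) = 1.44552.
Apparent dip = arctan|1.44552| = 55.3° (true dip is 57.2°, so apparent ≤ true as expected).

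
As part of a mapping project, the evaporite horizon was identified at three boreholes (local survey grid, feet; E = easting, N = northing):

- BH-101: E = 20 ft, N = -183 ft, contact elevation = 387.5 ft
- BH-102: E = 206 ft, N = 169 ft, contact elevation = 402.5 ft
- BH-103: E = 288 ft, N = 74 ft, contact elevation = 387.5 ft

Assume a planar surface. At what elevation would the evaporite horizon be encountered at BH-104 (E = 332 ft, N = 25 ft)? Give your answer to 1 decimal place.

Two edge vectors: BH-101→BH-102 = (186, 352, 15), BH-101→BH-103 = (268, 257, 0).
Normal n = (BH-101→BH-102) × (BH-101→BH-103) = (-3855, 4020, -46534).
So ∂z/∂E = −n_x/n_z = −0.08284 and ∂z/∂N = −n_y/n_z = 0.08639.
Intercept c from BH-101: 387.5 + 1.66 + 15.81 = 404.97.
At (332, 25): z = −27.5 + 2.2 + 404.97 = 379.6 ft.

379.6 ft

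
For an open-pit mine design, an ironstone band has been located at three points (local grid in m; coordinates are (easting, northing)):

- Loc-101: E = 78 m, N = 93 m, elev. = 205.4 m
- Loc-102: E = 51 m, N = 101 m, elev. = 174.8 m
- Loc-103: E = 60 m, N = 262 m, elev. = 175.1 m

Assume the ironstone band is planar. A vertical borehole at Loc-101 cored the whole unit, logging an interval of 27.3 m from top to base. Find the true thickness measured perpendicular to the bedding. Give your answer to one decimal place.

18.2 m

Let the plane be z = a·E + b·N + c.
Loc-102−Loc-101: −27a + 8b = −30.6;  Loc-103−Loc-101: −18a + 169b = −30.3.
Solving gives a = 1.11541, b = −0.06049.
|∇z| = √(a²+b²) = 1.11705, so dip δ = arctan(1.11705) = 48.16°.
True thickness = vertical thickness × cos δ = 27.3 × cos 48.16° = 18.2 m.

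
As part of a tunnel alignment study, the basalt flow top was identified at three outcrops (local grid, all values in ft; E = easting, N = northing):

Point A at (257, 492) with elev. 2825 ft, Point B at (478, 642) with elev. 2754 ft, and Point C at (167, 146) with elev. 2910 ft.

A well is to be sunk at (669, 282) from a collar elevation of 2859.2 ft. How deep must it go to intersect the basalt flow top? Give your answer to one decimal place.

Let the plane be z = a·E + b·N + c.
Point B−Point A: 221a + 150b = −71;  Point C−Point A: −90a − 346b = 85.
Solving gives a = −0.18766, b = −0.19685.
Then c = 2825 − a·257 − b·492 = 2970.08.
At (669, 282): z_contact = −125.54 − 55.51 + 2970.08 = 2789.02 ft.
Depth below ground = 2859.2 − 2789.02 = 70.2 ft.

70.2 ft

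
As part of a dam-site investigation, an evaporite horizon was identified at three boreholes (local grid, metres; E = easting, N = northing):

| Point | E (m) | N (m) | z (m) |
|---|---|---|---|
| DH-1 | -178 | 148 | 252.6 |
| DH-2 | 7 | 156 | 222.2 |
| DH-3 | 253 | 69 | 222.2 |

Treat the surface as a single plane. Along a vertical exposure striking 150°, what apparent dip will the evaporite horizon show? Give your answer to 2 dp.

Let the plane be z = a·E + b·N + c.
DH-2−DH-1: 185a + 8b = −30.4;  DH-3−DH-1: 431a − 79b = −30.4.
Solving gives a = −0.14642, b = −0.41402.
Unit vector along 150° is (sin 150°, cos 150°) = (0.5000, -0.8660).
Slope in that direction = a·(0.5000) + b·(-0.8660) = 0.28534.
Apparent dip = arctan|0.28534| = 15.93° (true dip is 23.7°, so apparent ≤ true as expected).

15.93°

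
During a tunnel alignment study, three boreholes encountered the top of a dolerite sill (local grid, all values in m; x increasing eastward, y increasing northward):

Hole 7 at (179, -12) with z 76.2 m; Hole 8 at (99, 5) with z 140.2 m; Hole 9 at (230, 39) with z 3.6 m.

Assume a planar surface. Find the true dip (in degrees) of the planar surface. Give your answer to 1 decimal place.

46.3°

Let the plane be z = a·x + b·y + c.
Hole 8−Hole 7: −80a + 17b = 64;  Hole 9−Hole 7: 51a + 51b = −72.6.
Solving gives a = −0.90928, b = −0.51425.
Gradient magnitude |∇z| = √(a² + b²) = √(0.82679 + 0.26445) = 1.04462.
True dip = arctan(1.04462) = 46.3°, dipping toward ENE (azimuth ≈ 061°).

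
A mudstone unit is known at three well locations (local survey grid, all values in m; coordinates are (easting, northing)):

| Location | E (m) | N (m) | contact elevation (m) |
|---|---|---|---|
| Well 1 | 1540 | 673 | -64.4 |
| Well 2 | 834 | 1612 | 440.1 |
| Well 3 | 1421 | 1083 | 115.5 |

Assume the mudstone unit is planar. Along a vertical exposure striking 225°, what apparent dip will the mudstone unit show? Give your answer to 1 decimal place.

Two edge vectors: Well 1→Well 2 = (-706, 939, 504.5), Well 1→Well 3 = (-119, 410, 179.9).
Normal n = (Well 1→Well 2) × (Well 1→Well 3) = (-37918.9, 66973.9, -177719).
So ∂z/∂E = −n_x/n_z = −0.21336 and ∂z/∂N = −n_y/n_z = 0.37685.
Unit vector along 225° is (sin 225°, cos 225°) = (-0.7071, -0.7071).
Slope in that direction = a·(-0.7071) + b·(-0.7071) = −0.11560.
Apparent dip = arctan|0.11560| = 6.6° (true dip is 23.4°, so apparent ≤ true as expected).

6.6°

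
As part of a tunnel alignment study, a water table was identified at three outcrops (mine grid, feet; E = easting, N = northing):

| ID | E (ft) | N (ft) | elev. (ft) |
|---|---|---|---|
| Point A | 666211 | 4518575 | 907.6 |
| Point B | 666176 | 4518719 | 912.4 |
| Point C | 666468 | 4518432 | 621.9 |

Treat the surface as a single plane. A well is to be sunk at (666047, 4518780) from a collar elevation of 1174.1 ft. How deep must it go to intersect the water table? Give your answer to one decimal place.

Two edge vectors: Point A→Point B = (-35, 144, 4.8), Point A→Point C = (257, -143, -285.7).
Normal n = (Point A→Point B) × (Point A→Point C) = (-40454.4, -8765.9, -32003).
So ∂z/∂E = −n_x/n_z = −1.264081492 and ∂z/∂N = −n_y/n_z = −0.273908696.
Intercept c from Point A: 907.6 + 842145.00 + 1237676.99 = 2080729.58.
At (666047, 4518780): z_contact = −841937.69 − 1237733.14 + 2080729.58 = 1058.76 ft.
Depth below ground = 1174.1 − 1058.76 = 115.3 ft.

115.3 ft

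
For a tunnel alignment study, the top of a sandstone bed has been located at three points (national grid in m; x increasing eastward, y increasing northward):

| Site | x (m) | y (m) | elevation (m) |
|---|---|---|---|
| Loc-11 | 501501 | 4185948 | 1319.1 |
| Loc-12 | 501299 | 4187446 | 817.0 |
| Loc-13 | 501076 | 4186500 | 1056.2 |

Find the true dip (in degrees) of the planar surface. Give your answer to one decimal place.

20.7°

Let the plane be z = a·x + b·y + c.
Loc-12−Loc-11: −202a + 1498b = −502.1;  Loc-13−Loc-11: −425a + 552b = −262.9.
Solving gives a = 0.22216, b = −0.30522.
Gradient magnitude |∇z| = √(a² + b²) = √(0.04935 + 0.09316) = 0.37751.
True dip = arctan(0.37751) = 20.7°, dipping toward NW (azimuth ≈ 324°).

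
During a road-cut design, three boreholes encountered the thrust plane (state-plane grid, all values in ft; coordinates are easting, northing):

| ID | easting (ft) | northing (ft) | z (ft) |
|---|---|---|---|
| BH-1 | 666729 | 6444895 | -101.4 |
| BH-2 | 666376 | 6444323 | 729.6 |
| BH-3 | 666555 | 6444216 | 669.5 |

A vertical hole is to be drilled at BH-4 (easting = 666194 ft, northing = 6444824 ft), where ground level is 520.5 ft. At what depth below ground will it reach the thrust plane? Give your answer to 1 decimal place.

86.7 ft

Let the plane be z = a·easting + b·northing + c.
BH-2−BH-1: −353a − 572b = 831;  BH-3−BH-1: −174a − 679b = 770.9.
Solving gives a = −0.879673799, b = −0.909921589.
Then c = -101.4 − a·666729 − b·6444895 = 6450751.73.
At (666194, 6444824): z_contact = −586033.41 − 5864284.50 + 6450751.73 = 433.83 ft.
Depth below ground = 520.5 − 433.83 = 86.7 ft.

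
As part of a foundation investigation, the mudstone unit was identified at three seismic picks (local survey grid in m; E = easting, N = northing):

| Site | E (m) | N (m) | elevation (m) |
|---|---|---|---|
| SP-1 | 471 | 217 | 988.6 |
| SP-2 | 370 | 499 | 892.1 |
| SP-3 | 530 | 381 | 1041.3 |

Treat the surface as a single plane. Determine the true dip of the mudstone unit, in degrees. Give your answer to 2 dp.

Two edge vectors: SP-1→SP-2 = (-101, 282, -96.5), SP-1→SP-3 = (59, 164, 52.7).
Normal n = (SP-1→SP-2) × (SP-1→SP-3) = (30687.4, -370.8, -33202).
So ∂z/∂E = −n_x/n_z = 0.92426 and ∂z/∂N = −n_y/n_z = −0.01117.
Gradient magnitude |∇z| = √(a² + b²) = √(0.85426 + 0.00012) = 0.92433.
True dip = arctan(0.92433) = 42.75°, dipping toward W (azimuth ≈ 271°).

42.75°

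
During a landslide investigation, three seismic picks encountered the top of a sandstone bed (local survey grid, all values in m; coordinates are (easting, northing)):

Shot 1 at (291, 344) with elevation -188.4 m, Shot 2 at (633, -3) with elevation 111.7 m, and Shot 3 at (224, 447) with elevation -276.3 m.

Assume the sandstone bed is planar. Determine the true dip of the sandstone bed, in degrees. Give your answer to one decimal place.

39.8°

Let the plane be z = a·E + b·N + c.
Shot 2−Shot 1: 342a − 347b = 300.1;  Shot 3−Shot 1: −67a + 103b = −87.9.
Solving gives a = 0.03415, b = −0.83118.
Gradient magnitude |∇z| = √(a² + b²) = √(0.00117 + 0.69087) = 0.83189.
True dip = arctan(0.83189) = 39.8°, dipping toward N (azimuth ≈ 358°).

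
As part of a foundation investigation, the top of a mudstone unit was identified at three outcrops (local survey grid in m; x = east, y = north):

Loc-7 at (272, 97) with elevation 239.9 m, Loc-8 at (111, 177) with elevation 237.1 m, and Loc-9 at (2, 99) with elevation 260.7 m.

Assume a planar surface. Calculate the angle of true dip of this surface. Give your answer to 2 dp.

11.76°

Two edge vectors: Loc-7→Loc-8 = (-161, 80, -2.8), Loc-7→Loc-9 = (-270, 2, 20.8).
Normal n = (Loc-7→Loc-8) × (Loc-7→Loc-9) = (1669.6, 4104.8, 21278).
So ∂z/∂x = −n_x/n_z = −0.07847 and ∂z/∂y = −n_y/n_z = −0.19291.
Gradient magnitude |∇z| = √(a² + b²) = √(0.00616 + 0.03722) = 0.20826.
True dip = arctan(0.20826) = 11.76°, dipping toward NNE (azimuth ≈ 022°).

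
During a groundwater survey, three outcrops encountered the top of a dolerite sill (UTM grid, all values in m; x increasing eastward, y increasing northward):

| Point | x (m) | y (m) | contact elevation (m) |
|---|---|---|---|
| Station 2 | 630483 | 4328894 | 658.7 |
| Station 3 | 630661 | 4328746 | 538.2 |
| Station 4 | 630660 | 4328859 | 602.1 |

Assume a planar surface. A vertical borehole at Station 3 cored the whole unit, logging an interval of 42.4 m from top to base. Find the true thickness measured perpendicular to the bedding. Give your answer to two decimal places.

36.34 m

Two edge vectors: Station 2→Station 3 = (178, -148, -120.5), Station 2→Station 4 = (177, -35, -56.6).
Normal n = (Station 2→Station 3) × (Station 2→Station 4) = (4159.3, -11253.7, 19966).
So ∂z/∂x = −n_x/n_z = −0.20832 and ∂z/∂y = −n_y/n_z = 0.56364.
|∇z| = √(a²+b²) = 0.60091, so dip δ = arctan(0.60091) = 31.00°.
True thickness = vertical thickness × cos δ = 42.4 × cos 31.00° = 36.34 m.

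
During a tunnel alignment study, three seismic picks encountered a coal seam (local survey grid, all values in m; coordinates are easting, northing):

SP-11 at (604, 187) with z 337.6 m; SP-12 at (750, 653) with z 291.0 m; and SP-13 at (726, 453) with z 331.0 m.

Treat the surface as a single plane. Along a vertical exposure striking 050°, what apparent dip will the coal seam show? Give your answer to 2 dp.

Two edge vectors: SP-11→SP-12 = (146, 466, -46.6), SP-11→SP-13 = (122, 266, -6.6).
Normal n = (SP-11→SP-12) × (SP-11→SP-13) = (9320, -4721.6, -18016).
So ∂z/∂easting = −n_x/n_z = 0.51732 and ∂z/∂northing = −n_y/n_z = −0.26208.
Unit vector along 050° is (sin 50°, cos 50°) = (0.7660, 0.6428).
Slope in that direction = a·(0.7660) + b·(0.6428) = 0.22783.
Apparent dip = arctan|0.22783| = 12.83° (true dip is 30.1°, so apparent ≤ true as expected).

12.83°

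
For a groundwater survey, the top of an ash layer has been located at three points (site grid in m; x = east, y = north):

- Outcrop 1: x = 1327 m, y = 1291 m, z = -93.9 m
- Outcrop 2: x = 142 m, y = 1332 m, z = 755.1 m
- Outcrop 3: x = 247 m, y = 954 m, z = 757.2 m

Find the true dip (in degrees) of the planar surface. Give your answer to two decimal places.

Two edge vectors: Outcrop 1→Outcrop 2 = (-1185, 41, 849), Outcrop 1→Outcrop 3 = (-1080, -337, 851.1).
Normal n = (Outcrop 1→Outcrop 2) × (Outcrop 1→Outcrop 3) = (321008.1, 91633.5, 443625).
So ∂z/∂x = −n_x/n_z = −0.72360 and ∂z/∂y = −n_y/n_z = −0.20656.
Gradient magnitude |∇z| = √(a² + b²) = √(0.52360 + 0.04267) = 0.75251.
True dip = arctan(0.75251) = 36.96°, dipping toward ENE (azimuth ≈ 074°).

36.96°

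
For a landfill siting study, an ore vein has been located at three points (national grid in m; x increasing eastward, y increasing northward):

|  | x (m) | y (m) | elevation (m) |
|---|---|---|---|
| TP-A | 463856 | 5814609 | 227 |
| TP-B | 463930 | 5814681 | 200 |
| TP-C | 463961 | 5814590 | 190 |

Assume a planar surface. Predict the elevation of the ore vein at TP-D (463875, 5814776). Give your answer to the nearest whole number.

Let the plane be z = a·x + b·y + c.
TP-B−TP-A: 74a + 72b = −27;  TP-C−TP-A: 105a − 19b = −37.
Solving gives a = −0.35433861, b = −0.01081865.
Then c = 227 − a·463856 − b·5814609 = 227495.30.
At (463875, 5814776): z = −164368.8 − 62908.0 + 227495.30 = 218.5 m.

218 m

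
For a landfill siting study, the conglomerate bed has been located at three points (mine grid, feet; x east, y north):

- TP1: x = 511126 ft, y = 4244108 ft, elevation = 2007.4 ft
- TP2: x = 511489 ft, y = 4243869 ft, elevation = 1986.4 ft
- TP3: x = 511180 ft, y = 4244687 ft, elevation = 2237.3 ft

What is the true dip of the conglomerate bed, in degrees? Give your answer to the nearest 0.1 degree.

23.0°

Let the plane be z = a·x + b·y + c.
TP2−TP1: 363a − 239b = −21;  TP3−TP1: 54a + 579b = 229.9.
Solving gives a = 0.19180, b = 0.37918.
Gradient magnitude |∇z| = √(a² + b²) = √(0.03679 + 0.14377) = 0.42492.
True dip = arctan(0.42492) = 23.0°, dipping toward SSW (azimuth ≈ 207°).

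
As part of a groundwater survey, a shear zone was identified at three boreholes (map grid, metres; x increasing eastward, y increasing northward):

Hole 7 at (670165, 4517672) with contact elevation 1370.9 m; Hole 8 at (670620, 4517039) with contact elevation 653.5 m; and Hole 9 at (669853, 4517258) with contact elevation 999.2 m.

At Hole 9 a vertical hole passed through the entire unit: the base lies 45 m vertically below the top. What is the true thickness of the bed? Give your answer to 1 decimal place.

31.3 m

Let the plane be z = a·x + b·y + c.
Hole 8−Hole 7: 455a − 633b = −717.4;  Hole 9−Hole 7: −312a − 414b = −371.7.
Solving gives a = −0.15995, b = 1.01836.
|∇z| = √(a²+b²) = 1.03085, so dip δ = arctan(1.03085) = 45.87°.
True thickness = vertical thickness × cos δ = 45 × cos 45.87° = 31.3 m.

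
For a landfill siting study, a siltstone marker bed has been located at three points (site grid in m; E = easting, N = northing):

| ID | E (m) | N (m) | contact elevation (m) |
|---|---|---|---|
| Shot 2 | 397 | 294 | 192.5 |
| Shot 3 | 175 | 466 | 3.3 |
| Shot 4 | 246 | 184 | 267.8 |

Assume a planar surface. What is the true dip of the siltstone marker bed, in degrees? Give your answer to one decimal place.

Let the plane be z = a·E + b·N + c.
Shot 3−Shot 2: −222a + 172b = −189.2;  Shot 4−Shot 2: −151a − 110b = 75.3.
Solving gives a = 0.15599, b = −0.89867.
Gradient magnitude |∇z| = √(a² + b²) = √(0.02433 + 0.80761) = 0.91211.
True dip = arctan(0.91211) = 42.4°, dipping toward N (azimuth ≈ 350°).

42.4°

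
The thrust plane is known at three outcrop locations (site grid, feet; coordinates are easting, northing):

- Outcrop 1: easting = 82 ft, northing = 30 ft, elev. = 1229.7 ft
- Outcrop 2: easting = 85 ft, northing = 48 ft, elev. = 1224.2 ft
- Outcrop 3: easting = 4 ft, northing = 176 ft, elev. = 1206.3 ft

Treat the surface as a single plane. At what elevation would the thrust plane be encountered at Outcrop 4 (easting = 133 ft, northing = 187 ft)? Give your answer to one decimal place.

1176.6 ft

Two edge vectors: Outcrop 1→Outcrop 2 = (3, 18, -5.5), Outcrop 1→Outcrop 3 = (-78, 146, -23.4).
Normal n = (Outcrop 1→Outcrop 2) × (Outcrop 1→Outcrop 3) = (381.8, 499.2, 1842).
So ∂z/∂easting = −n_x/n_z = −0.20727 and ∂z/∂northing = −n_y/n_z = −0.27101.
Intercept c from Outcrop 1: 1229.7 + 17.00 + 8.13 = 1254.83.
At (133, 187): z = −27.6 − 50.7 + 1254.83 = 1176.6 ft.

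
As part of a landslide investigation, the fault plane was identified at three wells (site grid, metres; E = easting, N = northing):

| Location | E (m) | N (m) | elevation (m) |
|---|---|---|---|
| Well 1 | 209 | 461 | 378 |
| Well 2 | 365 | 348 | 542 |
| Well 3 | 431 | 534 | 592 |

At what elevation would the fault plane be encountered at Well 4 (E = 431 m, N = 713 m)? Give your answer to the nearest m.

577 m

Two edge vectors: Well 1→Well 2 = (156, -113, 164), Well 1→Well 3 = (222, 73, 214).
Normal n = (Well 1→Well 2) × (Well 1→Well 3) = (-36154, 3024, 36474).
So ∂z/∂E = −n_x/n_z = 0.99123 and ∂z/∂N = −n_y/n_z = −0.08291.
Intercept c from Well 1: 378 − 207.17 + 38.22 = 209.05.
At (431, 713): z = 427.2 − 59.1 + 209.05 = 577.2 m.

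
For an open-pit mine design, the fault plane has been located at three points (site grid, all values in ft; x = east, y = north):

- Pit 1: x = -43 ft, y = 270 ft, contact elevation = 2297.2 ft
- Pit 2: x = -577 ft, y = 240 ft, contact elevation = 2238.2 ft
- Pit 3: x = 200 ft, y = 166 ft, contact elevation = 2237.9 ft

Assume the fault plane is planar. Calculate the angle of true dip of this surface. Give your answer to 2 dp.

Two edge vectors: Pit 1→Pit 2 = (-534, -30, -59), Pit 1→Pit 3 = (243, -104, -59.3).
Normal n = (Pit 1→Pit 2) × (Pit 1→Pit 3) = (-4357, -46003.2, 62826).
So ∂z/∂x = −n_x/n_z = 0.06935 and ∂z/∂y = −n_y/n_z = 0.73223.
Gradient magnitude |∇z| = √(a² + b²) = √(0.00481 + 0.53616) = 0.73551.
True dip = arctan(0.73551) = 36.33°, dipping toward S (azimuth ≈ 185°).

36.33°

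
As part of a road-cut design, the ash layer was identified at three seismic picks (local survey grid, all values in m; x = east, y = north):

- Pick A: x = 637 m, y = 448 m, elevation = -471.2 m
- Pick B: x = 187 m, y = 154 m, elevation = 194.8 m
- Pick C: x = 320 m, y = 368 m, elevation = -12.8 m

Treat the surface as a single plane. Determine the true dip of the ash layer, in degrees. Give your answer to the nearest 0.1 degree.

55.0°

Two edge vectors: Pick A→Pick B = (-450, -294, 666), Pick A→Pick C = (-317, -80, 458.4).
Normal n = (Pick A→Pick B) × (Pick A→Pick C) = (-81489.6, -4842, -57198).
So ∂z/∂x = −n_x/n_z = −1.42469 and ∂z/∂y = −n_y/n_z = −0.08465.
Gradient magnitude |∇z| = √(a² + b²) = √(2.02975 + 0.00717) = 1.42721.
True dip = arctan(1.42721) = 55.0°, dipping toward E (azimuth ≈ 087°).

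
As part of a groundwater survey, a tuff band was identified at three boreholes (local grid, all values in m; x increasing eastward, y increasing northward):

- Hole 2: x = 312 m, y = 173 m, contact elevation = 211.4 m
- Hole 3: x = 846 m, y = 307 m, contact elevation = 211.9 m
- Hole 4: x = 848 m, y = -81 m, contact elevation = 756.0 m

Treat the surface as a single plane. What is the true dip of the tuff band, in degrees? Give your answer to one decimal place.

Let the plane be z = a·x + b·y + c.
Hole 3−Hole 2: 534a + 134b = 0.5;  Hole 4−Hole 2: 536a − 254b = 544.6.
Solving gives a = 0.35237, b = −1.40050.
Gradient magnitude |∇z| = √(a² + b²) = √(0.12417 + 1.96141) = 1.44415.
True dip = arctan(1.44415) = 55.3°, dipping toward NNW (azimuth ≈ 346°).

55.3°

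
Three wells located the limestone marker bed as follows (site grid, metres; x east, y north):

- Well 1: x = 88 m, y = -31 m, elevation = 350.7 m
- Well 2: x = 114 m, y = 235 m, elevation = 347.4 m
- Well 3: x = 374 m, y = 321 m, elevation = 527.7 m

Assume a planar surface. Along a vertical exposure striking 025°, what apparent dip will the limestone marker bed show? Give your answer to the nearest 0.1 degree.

Two edge vectors: Well 1→Well 2 = (26, 266, -3.3), Well 1→Well 3 = (286, 352, 177).
Normal n = (Well 1→Well 2) × (Well 1→Well 3) = (48243.6, -5545.8, -66924).
So ∂z/∂x = −n_x/n_z = 0.72087 and ∂z/∂y = −n_y/n_z = −0.08287.
Unit vector along 025° is (sin 25°, cos 25°) = (0.4226, 0.9063).
Slope in that direction = a·(0.4226) + b·(0.9063) = 0.22955.
Apparent dip = arctan|0.22955| = 12.9° (true dip is 36.0°, so apparent ≤ true as expected).

12.9°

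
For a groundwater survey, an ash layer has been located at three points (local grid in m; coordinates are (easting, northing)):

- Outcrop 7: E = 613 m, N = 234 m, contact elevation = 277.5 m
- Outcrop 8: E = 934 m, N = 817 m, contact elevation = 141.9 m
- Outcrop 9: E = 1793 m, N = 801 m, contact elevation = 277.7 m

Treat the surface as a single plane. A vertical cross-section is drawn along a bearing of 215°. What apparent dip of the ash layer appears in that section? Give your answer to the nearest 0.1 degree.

9.8°

Let the plane be z = a·E + b·N + c.
Outcrop 8−Outcrop 7: 321a + 583b = −135.6;  Outcrop 9−Outcrop 7: 1180a + 567b = 0.2.
Solving gives a = 0.15220, b = −0.31639.
Unit vector along 215° is (sin 215°, cos 215°) = (-0.5736, -0.8192).
Slope in that direction = a·(-0.5736) + b·(-0.8192) = 0.17187.
Apparent dip = arctan|0.17187| = 9.8° (true dip is 19.3°, so apparent ≤ true as expected).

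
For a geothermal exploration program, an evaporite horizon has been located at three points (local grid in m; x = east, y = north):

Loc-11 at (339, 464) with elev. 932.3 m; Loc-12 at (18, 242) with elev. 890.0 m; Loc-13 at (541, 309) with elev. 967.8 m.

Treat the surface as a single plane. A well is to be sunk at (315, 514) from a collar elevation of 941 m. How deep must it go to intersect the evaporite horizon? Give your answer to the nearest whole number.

14 m

Two edge vectors: Loc-11→Loc-12 = (-321, -222, -42.3), Loc-11→Loc-13 = (202, -155, 35.5).
Normal n = (Loc-11→Loc-12) × (Loc-11→Loc-13) = (-14437.5, 2850.9, 94599).
So ∂z/∂x = −n_x/n_z = 0.15262 and ∂z/∂y = −n_y/n_z = −0.03014.
Intercept c from Loc-11: 932.3 − 51.74 + 13.98 = 894.55.
At (315, 514): z_contact = 48.1 − 15.5 + 894.55 = 927.1 m.
Depth below ground = 941 − 927.1 = 14 m.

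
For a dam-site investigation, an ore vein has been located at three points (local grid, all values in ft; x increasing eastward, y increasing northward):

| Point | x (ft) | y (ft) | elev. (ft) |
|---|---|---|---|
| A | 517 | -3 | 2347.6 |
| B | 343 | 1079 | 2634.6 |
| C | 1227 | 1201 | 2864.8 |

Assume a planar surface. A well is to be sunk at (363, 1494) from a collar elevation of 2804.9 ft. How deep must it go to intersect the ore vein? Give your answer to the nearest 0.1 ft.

Two edge vectors: A→B = (-174, 1082, 287), A→C = (710, 1204, 517.2).
Normal n = (A→B) × (A→C) = (214062.4, 293762.8, -977716).
So ∂z/∂x = −n_x/n_z = 0.218941 and ∂z/∂y = −n_y/n_z = 0.300458.
Intercept c from A: 2347.6 − 113.19 + 0.90 = 2235.31.
At (363, 1494): z_contact = 79.48 + 448.88 + 2235.31 = 2763.67 ft.
Depth below ground = 2804.9 − 2763.67 = 41.2 ft.

41.2 ft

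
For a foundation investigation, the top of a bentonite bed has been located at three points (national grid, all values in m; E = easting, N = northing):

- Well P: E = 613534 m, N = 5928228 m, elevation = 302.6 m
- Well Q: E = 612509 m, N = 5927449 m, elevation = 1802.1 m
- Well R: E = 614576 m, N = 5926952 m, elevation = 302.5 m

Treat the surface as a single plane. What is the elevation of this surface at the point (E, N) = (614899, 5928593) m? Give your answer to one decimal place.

Two edge vectors: Well P→Well Q = (-1025, -779, 1499.5), Well P→Well R = (1042, -1276, -0.1).
Normal n = (Well P→Well Q) × (Well P→Well R) = (1913439.9, 1562376.5, 2119618).
So ∂z/∂E = −n_x/n_z = −0.902728652 and ∂z/∂N = −n_y/n_z = −0.737102865.
Intercept c from Well P: 302.6 + 553854.72 + 4369713.84 = 4923871.16.
At (614899, 5928593): z = −555086.9 − 4369982.9 + 4923871.16 = -1198.7 m.

-1198.7 m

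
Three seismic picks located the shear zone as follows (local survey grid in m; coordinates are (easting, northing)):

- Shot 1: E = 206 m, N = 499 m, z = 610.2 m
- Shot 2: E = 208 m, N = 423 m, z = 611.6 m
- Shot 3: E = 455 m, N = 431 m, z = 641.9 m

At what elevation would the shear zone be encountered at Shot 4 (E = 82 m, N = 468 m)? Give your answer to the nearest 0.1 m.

Two edge vectors: Shot 1→Shot 2 = (2, -76, 1.4), Shot 1→Shot 3 = (249, -68, 31.7).
Normal n = (Shot 1→Shot 2) × (Shot 1→Shot 3) = (-2314, 285.2, 18788).
So ∂z/∂E = −n_x/n_z = 0.12316 and ∂z/∂N = −n_y/n_z = −0.01518.
Intercept c from Shot 1: 610.2 − 25.37 + 7.57 = 592.40.
At (82, 468): z = 10.1 − 7.1 + 592.40 = 595.4 m.

595.4 m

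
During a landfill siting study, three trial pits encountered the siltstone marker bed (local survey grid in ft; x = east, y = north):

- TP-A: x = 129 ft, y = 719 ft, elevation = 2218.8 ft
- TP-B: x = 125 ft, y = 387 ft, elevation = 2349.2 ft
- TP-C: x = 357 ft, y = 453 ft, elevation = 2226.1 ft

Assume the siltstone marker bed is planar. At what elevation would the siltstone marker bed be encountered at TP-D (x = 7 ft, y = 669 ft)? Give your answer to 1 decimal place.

2289.5 ft

Two edge vectors: TP-A→TP-B = (-4, -332, 130.4), TP-A→TP-C = (228, -266, 7.3).
Normal n = (TP-A→TP-B) × (TP-A→TP-C) = (32262.8, 29760.4, 76760).
So ∂z/∂x = −n_x/n_z = −0.42031 and ∂z/∂y = −n_y/n_z = −0.38771.
Intercept c from TP-A: 2218.8 + 54.22 + 278.76 = 2551.78.
At (7, 669): z = −2.9 − 259.4 + 2551.78 = 2289.5 ft.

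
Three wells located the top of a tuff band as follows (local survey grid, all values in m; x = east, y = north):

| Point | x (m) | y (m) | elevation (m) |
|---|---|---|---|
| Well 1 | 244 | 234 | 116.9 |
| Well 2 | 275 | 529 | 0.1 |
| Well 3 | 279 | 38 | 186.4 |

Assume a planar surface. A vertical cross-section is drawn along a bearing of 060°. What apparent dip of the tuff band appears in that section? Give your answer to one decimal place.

Let the plane be z = a·x + b·y + c.
Well 2−Well 1: 31a + 295b = −116.8;  Well 3−Well 1: 35a − 196b = 69.5.
Solving gives a = −0.14574, b = −0.38062.
Unit vector along 060° is (sin 60°, cos 60°) = (0.8660, 0.5000).
Slope in that direction = a·(0.8660) + b·(0.5000) = −0.31652.
Apparent dip = arctan|0.31652| = 17.6° (true dip is 22.2°, so apparent ≤ true as expected).

17.6°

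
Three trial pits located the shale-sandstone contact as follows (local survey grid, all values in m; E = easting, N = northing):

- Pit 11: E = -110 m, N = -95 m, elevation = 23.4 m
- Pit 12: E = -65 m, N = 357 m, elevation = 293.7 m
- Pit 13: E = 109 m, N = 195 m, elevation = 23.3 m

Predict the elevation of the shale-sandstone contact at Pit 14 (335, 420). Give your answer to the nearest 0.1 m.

-28.0 m

Let the plane be z = a·E + b·N + c.
Pit 12−Pit 11: 45a + 452b = 270.3;  Pit 13−Pit 11: 219a + 290b = −0.1.
Solving gives a = −0.91266, b = 0.68887.
Then c = 23.4 − a·-110 − b·-95 = −11.55.
At (335, 420): z = −305.7 + 289.3 − 11.55 = -28.0 m.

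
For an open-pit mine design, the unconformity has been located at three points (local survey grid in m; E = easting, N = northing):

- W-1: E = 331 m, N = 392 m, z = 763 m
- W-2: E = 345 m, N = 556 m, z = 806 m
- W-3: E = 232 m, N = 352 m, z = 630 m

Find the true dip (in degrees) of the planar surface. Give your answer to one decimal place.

Let the plane be z = a·E + b·N + c.
W-2−W-1: 14a + 164b = 43;  W-3−W-1: −99a − 40b = −133.
Solving gives a = 1.28170, b = 0.15278.
Gradient magnitude |∇z| = √(a² + b²) = √(1.64277 + 0.02334) = 1.29078.
True dip = arctan(1.29078) = 52.2°, dipping toward W (azimuth ≈ 263°).

52.2°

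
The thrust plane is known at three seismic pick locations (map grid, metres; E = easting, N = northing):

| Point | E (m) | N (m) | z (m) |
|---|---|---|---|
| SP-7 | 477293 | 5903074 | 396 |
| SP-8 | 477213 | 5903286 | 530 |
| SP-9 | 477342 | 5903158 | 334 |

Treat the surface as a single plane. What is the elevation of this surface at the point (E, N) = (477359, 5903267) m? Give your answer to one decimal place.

Two edge vectors: SP-7→SP-8 = (-80, 212, 134), SP-7→SP-9 = (49, 84, -62).
Normal n = (SP-7→SP-8) × (SP-7→SP-9) = (-24400, 1606, -17108).
So ∂z/∂E = −n_x/n_z = −1.426233341 and ∂z/∂N = −n_y/n_z = 0.093874211.
Intercept c from SP-7: 396 + 680731.19 − 554146.41 = 126980.78.
At (477359, 5903267): z = −680825.3 + 554164.5 + 126980.78 = 320.0 m.

320.0 m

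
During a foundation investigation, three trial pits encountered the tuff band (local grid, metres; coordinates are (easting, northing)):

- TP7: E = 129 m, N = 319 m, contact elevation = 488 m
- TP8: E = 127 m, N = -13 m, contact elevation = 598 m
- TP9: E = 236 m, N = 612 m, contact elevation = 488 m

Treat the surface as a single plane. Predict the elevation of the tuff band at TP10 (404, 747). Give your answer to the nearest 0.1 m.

Two edge vectors: TP7→TP8 = (-2, -332, 110), TP7→TP9 = (107, 293, 0).
Normal n = (TP7→TP8) × (TP7→TP9) = (-32230, 11770, 34938).
So ∂z/∂E = −n_x/n_z = 0.92249 and ∂z/∂N = −n_y/n_z = −0.33688.
Intercept c from TP7: 488 − 119.00 + 107.47 = 476.46.
At (404, 747): z = 372.7 − 251.7 + 476.46 = 597.5 m.

597.5 m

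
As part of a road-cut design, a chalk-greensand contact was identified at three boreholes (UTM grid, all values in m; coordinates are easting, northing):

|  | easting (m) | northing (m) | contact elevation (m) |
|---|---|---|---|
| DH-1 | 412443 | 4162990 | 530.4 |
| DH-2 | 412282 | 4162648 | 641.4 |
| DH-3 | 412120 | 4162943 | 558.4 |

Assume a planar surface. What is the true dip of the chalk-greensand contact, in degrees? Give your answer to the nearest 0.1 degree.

Two edge vectors: DH-1→DH-2 = (-161, -342, 111), DH-1→DH-3 = (-323, -47, 28).
Normal n = (DH-1→DH-2) × (DH-1→DH-3) = (-4359, -31345, -102899).
So ∂z/∂easting = −n_x/n_z = −0.04236 and ∂z/∂northing = −n_y/n_z = −0.30462.
Gradient magnitude |∇z| = √(a² + b²) = √(0.00179 + 0.09279) = 0.30755.
True dip = arctan(0.30755) = 17.1°, dipping toward N (azimuth ≈ 008°).

17.1°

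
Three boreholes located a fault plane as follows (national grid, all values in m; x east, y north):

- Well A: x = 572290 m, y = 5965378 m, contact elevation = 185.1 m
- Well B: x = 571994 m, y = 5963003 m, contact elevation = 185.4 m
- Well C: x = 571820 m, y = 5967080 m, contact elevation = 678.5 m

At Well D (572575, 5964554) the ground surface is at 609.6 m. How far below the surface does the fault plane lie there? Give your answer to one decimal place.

705.0 m

Let the plane be z = a·x + b·y + c.
Well B−Well A: −296a − 2375b = 0.3;  Well C−Well A: −470a + 1702b = 493.4.
Solving gives a = −0.723645189, b = 0.090062727.
Then c = 185.1 − a·572290 − b·5965378 = −122938.20.
At (572575, 5964554): z_contact = −414341.14 + 537184.00 − 122938.20 = -95.35 m.
Depth below ground = 609.6 − (-95.35) = 705.0 m.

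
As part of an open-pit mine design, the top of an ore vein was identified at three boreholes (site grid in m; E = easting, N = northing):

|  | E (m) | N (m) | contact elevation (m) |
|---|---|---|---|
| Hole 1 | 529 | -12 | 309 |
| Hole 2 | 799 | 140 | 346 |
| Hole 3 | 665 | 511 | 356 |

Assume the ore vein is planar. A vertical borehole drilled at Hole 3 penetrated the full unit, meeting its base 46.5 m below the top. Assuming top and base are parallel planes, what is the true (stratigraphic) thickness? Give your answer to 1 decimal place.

46.2 m

Two edge vectors: Hole 1→Hole 2 = (270, 152, 37), Hole 1→Hole 3 = (136, 523, 47).
Normal n = (Hole 1→Hole 2) × (Hole 1→Hole 3) = (-12207, -7658, 120538).
So ∂z/∂E = −n_x/n_z = 0.10127 and ∂z/∂N = −n_y/n_z = 0.06353.
|∇z| = √(a²+b²) = 0.11955, so dip δ = arctan(0.11955) = 6.82°.
True thickness = vertical thickness × cos δ = 46.5 × cos 6.82° = 46.2 m.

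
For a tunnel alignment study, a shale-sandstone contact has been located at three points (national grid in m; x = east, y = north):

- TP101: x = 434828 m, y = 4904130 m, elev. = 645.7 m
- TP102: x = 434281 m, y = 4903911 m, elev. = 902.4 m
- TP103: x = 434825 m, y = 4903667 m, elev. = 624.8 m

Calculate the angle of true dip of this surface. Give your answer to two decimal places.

Two edge vectors: TP101→TP102 = (-547, -219, 256.7), TP101→TP103 = (-3, -463, -20.9).
Normal n = (TP101→TP102) × (TP101→TP103) = (123429.2, -12202.4, 252604).
So ∂z/∂x = −n_x/n_z = −0.48863 and ∂z/∂y = −n_y/n_z = 0.04831.
Gradient magnitude |∇z| = √(a² + b²) = √(0.23876 + 0.00233) = 0.49101.
True dip = arctan(0.49101) = 26.15°, dipping toward E (azimuth ≈ 096°).

26.15°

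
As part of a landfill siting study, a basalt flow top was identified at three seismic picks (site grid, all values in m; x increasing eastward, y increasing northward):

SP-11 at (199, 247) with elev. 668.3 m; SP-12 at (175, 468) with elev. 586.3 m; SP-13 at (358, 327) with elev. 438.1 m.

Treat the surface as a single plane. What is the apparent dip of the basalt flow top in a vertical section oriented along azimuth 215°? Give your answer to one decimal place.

Let the plane be z = a·x + b·y + c.
SP-12−SP-11: −24a + 221b = −82;  SP-13−SP-11: 159a + 80b = −230.2.
Solving gives a = −1.19577, b = −0.50090.
Unit vector along 215° is (sin 215°, cos 215°) = (-0.5736, -0.8192).
Slope in that direction = a·(-0.5736) + b·(-0.8192) = 1.09618.
Apparent dip = arctan|1.09618| = 47.6° (true dip is 52.4°, so apparent ≤ true as expected).

47.6°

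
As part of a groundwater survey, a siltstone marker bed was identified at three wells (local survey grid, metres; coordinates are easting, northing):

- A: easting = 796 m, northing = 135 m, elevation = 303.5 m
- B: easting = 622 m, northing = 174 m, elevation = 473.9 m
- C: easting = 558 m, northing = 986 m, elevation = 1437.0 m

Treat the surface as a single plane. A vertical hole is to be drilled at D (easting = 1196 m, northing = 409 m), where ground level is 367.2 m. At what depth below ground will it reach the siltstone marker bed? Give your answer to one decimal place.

44.9 m

Two edge vectors: A→B = (-174, 39, 170.4), A→C = (-238, 851, 1133.5).
Normal n = (A→B) × (A→C) = (-100803.9, 156673.8, -138792).
So ∂z/∂easting = −n_x/n_z = −0.726295 and ∂z/∂northing = −n_y/n_z = 1.128839.
Intercept c from A: 303.5 + 578.13 − 152.39 = 729.24.
At (1196, 409): z_contact = −868.65 + 461.70 + 729.24 = 322.28 m.
Depth below ground = 367.2 − 322.28 = 44.9 m.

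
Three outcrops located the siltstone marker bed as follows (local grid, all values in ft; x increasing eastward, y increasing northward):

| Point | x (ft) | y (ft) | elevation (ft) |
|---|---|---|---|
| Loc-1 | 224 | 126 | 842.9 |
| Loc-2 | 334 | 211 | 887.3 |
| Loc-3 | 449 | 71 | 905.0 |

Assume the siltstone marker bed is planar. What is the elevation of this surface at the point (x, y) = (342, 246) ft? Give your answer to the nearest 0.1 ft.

Two edge vectors: Loc-1→Loc-2 = (110, 85, 44.4), Loc-1→Loc-3 = (225, -55, 62.1).
Normal n = (Loc-1→Loc-2) × (Loc-1→Loc-3) = (7720.5, 3159, -25175).
So ∂z/∂x = −n_x/n_z = 0.30667 and ∂z/∂y = −n_y/n_z = 0.12548.
Intercept c from Loc-1: 842.9 − 68.69 − 15.81 = 758.39.
At (342, 246): z = 104.9 + 30.9 + 758.39 = 894.1 ft.

894.1 ft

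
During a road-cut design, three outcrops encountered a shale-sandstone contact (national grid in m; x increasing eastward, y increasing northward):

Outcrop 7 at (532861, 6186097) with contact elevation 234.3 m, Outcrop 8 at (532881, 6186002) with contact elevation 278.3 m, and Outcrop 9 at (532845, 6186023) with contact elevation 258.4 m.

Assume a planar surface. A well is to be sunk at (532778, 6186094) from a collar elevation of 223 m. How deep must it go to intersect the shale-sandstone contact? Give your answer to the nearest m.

Two edge vectors: Outcrop 7→Outcrop 8 = (20, -95, 44), Outcrop 7→Outcrop 9 = (-16, -74, 24.1).
Normal n = (Outcrop 7→Outcrop 8) × (Outcrop 7→Outcrop 9) = (966.5, -1186, -3000).
So ∂z/∂x = −n_x/n_z = 0.32216667 and ∂z/∂y = −n_y/n_z = −0.39533333.
Intercept c from Outcrop 7: 234.3 − 171670.05 + 2445570.35 = 2274134.60.
At (532778, 6186094): z_contact = 171643.3 − 2445569.2 + 2274134.60 = 208.7 m.
Depth below ground = 223 − 208.7 = 14 m.

14 m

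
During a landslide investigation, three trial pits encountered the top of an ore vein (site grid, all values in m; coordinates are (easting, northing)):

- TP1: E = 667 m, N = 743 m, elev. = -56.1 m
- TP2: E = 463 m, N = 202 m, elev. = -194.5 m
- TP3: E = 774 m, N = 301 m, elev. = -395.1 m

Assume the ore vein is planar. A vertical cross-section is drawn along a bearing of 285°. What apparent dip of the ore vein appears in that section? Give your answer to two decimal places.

Two edge vectors: TP1→TP2 = (-204, -541, -138.4), TP1→TP3 = (107, -442, -339).
Normal n = (TP1→TP2) × (TP1→TP3) = (122226.2, -83964.8, 148055).
So ∂z/∂E = −n_x/n_z = −0.82555 and ∂z/∂N = −n_y/n_z = 0.56712.
Unit vector along 285° is (sin 285°, cos 285°) = (-0.9659, 0.2588).
Slope in that direction = a·(-0.9659) + b·(0.2588) = 0.94420.
Apparent dip = arctan|0.94420| = 43.36° (true dip is 45.0°, so apparent ≤ true as expected).

43.36°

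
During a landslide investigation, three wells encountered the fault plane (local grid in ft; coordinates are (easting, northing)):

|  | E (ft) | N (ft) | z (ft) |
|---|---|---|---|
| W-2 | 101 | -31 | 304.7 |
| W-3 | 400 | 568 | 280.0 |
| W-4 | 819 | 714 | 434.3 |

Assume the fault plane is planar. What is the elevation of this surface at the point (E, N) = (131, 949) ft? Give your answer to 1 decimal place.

Two edge vectors: W-2→W-3 = (299, 599, -24.7), W-2→W-4 = (718, 745, 129.6).
Normal n = (W-2→W-3) × (W-2→W-4) = (96031.9, -56485, -207327).
So ∂z/∂E = −n_x/n_z = 0.46319 and ∂z/∂N = −n_y/n_z = −0.27244.
Intercept c from W-2: 304.7 − 46.78 − 8.45 = 249.47.
At (131, 949): z = 60.7 − 258.5 + 249.47 = 51.6 ft.

51.6 ft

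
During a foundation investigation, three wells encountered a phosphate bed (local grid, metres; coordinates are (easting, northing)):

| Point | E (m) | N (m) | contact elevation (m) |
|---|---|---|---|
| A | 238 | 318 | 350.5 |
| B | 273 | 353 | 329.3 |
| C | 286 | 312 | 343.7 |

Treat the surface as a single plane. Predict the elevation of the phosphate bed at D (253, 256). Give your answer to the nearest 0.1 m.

373.2 m

Let the plane be z = a·E + b·N + c.
B−A: 35a + 35b = −21.2;  C−A: 48a − 6b = −6.8.
Solving gives a = −0.19323, b = −0.41249.
Then c = 350.5 − a·238 − b·318 = 527.66.
At (253, 256): z = −48.9 − 105.6 + 527.66 = 373.2 m.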